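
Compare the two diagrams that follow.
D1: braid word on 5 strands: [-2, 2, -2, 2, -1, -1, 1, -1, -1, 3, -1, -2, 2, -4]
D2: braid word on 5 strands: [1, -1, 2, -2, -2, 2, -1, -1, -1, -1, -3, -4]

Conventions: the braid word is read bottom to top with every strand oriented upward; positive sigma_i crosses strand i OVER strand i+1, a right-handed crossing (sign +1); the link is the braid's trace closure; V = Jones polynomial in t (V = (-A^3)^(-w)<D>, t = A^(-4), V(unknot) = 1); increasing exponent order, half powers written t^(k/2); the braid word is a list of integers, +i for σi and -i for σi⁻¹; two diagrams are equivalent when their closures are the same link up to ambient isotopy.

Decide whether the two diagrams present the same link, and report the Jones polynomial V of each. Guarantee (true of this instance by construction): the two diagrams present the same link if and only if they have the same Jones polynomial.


equivalent: yes
V(D1) = t^-6 + t^-3 + t^-2 + t^-1  (w -4, c 14, <D> = A^-8 + A^-4 + 1 + A^12)
V(D2) = t^-6 + t^-3 + t^-2 + t^-1  (w -6, c 12, <D> = A^-14 + A^-10 + A^-6 + A^6)
why: one V(t) for all 2 diagrams — one class (guaranteed)


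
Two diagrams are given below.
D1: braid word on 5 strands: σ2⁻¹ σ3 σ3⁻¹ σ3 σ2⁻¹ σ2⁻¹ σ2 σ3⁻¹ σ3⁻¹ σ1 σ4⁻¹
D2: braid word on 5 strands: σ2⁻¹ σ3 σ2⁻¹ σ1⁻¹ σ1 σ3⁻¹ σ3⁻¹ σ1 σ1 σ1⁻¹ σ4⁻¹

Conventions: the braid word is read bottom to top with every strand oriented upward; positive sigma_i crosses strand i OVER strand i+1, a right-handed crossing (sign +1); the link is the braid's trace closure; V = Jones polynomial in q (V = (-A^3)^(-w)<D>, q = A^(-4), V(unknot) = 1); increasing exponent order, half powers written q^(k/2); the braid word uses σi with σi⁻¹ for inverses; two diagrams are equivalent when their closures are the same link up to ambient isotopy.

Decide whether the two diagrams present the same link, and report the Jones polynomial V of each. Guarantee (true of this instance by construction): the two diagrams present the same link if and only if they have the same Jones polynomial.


equivalent: yes
V(D1) = -q^(-9/2) - q^(-5/2) + q^(-3/2) - q^(-1/2)  (w -3, c 11, <D> = A^-7 - A^-3 + A + A^9)
V(D2) = -q^(-9/2) - q^(-5/2) + q^(-3/2) - q^(-1/2)  [11 crossings, <D> = A^-7 - A^-3 + A + A^9, w = -3]
key observation: all 2 diagrams share one V(q), hence one class


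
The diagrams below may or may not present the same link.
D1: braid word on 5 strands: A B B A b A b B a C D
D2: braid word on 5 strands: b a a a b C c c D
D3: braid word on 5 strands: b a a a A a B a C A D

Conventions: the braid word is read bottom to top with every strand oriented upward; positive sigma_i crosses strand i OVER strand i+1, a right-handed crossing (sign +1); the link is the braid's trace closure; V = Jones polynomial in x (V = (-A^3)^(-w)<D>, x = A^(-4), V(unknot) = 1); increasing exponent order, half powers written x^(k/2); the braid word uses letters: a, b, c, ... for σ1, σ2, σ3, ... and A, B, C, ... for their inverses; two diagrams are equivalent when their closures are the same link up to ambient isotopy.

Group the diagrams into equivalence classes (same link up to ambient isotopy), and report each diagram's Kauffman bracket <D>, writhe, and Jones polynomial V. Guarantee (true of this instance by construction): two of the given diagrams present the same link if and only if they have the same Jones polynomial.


grouping into links: {D1} | {D2} | {D3}
V(D1) = -x^(-9/2) - x^(-5/2) + x^(-3/2) - x^(-1/2)  (w -5, c 11, <D> = A^-13 - A^-9 + A^-5 + A^3)
V(D2) = -x^(3/2) - 2x^(7/2) + x^(9/2) - x^(11/2) + x^(13/2)  (w +5, c 9, <D> = -A^-11 + A^-7 - A^-3 + 2A + A^9)
V(D3) = -x^(1/2) - x^(3/2) - x^(5/2) + x^(9/2)  (w +1, c 11, <D> = -A^-15 + A^-7 + A^-3 + A)
key observation: 3 classes among 3 diagrams; unequal V(x) rules out equality


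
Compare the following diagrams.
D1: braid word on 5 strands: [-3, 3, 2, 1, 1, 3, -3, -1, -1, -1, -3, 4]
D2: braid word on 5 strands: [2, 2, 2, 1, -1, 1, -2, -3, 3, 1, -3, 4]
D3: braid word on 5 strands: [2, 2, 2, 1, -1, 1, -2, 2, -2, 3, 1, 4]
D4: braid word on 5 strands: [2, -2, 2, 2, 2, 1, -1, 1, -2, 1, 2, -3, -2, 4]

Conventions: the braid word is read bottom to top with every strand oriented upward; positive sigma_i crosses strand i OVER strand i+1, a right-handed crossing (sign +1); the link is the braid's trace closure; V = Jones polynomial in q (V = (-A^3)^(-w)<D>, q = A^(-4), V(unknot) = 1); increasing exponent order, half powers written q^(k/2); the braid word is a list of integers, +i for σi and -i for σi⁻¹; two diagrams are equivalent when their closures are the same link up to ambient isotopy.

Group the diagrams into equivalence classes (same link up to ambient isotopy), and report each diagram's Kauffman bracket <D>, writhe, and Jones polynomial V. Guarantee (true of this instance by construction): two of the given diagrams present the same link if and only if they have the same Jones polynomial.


classes: {D1} | {D2, D3, D4}
V(D1) = 1  [12 crossings, <D> = 1, w = 0]
V(D2) = q - q^2 + 2q^3 - q^4 + q^5 - q^6  (w +4, c 12, <D> = -A^-12 + A^-8 - A^-4 + 2 - A^4 + A^8)
D3 (bracket -A^-6 + A^-2 - A^2 + 2A^6 - A^10 + A^14; 12 crossings at w = +6): V = q - q^2 + 2q^3 - q^4 + q^5 - q^6
V(D4) = q - q^2 + 2q^3 - q^4 + q^5 - q^6  (w +4, c 14, <D> = -A^-12 + A^-8 - A^-4 + 2 - A^4 + A^8)
note: comparing 4 Jones polynomials yields 2 groups


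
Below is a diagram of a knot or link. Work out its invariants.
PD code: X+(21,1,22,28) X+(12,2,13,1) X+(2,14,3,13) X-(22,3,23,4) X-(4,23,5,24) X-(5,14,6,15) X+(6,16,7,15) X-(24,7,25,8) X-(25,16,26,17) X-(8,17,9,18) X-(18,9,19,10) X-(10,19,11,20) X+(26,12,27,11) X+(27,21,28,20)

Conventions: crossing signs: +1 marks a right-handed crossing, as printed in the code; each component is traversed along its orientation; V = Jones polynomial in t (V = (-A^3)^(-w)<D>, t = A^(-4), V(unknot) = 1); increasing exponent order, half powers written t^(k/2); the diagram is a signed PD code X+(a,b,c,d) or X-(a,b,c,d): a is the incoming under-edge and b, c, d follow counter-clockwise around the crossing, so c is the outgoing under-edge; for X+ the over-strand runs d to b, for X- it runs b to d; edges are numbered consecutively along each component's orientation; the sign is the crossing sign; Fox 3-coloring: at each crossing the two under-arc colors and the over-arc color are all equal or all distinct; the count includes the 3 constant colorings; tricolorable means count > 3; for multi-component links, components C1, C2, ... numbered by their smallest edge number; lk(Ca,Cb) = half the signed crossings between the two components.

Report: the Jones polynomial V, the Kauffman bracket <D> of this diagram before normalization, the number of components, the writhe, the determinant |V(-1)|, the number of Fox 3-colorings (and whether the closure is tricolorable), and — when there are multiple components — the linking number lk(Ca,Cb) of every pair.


Jones polynomial: V(t) = t^-5 - 2t^-4 + 2t^-3 - 2t^-2 + 2t^-1 - 1 + t
<D> = A^-10 - A^-6 + 2A^-2 - 2A^2 + 2A^6 - 2A^10 + A^14; writhe -2
components 1, writhe -2 (14 crossings)
3-colorings: 3 of 3^14, det 11 — not tricolorable
note: V spans 6 powers of t: at least 6 crossings in any diagram


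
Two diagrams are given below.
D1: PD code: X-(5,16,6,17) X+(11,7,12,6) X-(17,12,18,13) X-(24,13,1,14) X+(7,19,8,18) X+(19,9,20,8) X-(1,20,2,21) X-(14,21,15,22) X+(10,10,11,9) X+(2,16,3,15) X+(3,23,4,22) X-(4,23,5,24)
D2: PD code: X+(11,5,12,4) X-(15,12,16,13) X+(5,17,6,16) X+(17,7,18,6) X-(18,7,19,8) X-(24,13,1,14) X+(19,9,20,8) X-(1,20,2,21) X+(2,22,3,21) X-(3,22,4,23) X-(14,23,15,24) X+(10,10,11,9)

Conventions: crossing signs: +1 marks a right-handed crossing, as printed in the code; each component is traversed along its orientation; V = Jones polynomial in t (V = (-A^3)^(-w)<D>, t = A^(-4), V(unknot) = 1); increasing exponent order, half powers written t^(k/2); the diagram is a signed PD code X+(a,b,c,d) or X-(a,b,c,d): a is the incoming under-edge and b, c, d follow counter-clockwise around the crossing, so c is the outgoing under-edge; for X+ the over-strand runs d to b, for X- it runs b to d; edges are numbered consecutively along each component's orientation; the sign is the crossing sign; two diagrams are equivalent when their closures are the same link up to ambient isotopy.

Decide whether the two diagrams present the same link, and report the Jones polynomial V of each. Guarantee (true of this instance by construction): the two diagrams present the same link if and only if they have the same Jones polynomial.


same link: yes
V(D1) = -t^-3 + 2t^-2 - 2t^-1 + 3 - 2t + 2t^2 - t^3  [12 crossings, <D> = -A^-12 + 2A^-8 - 2A^-4 + 3 - 2A^4 + 2A^8 - A^12, w = 0]
V(D2) = -t^-3 + 2t^-2 - 2t^-1 + 3 - 2t + 2t^2 - t^3  [12 crossings, <D> = -A^-12 + 2A^-8 - 2A^-4 + 3 - 2A^4 + 2A^8 - A^12, w = 0]
insight: all 2 diagrams share one V(t), hence one class


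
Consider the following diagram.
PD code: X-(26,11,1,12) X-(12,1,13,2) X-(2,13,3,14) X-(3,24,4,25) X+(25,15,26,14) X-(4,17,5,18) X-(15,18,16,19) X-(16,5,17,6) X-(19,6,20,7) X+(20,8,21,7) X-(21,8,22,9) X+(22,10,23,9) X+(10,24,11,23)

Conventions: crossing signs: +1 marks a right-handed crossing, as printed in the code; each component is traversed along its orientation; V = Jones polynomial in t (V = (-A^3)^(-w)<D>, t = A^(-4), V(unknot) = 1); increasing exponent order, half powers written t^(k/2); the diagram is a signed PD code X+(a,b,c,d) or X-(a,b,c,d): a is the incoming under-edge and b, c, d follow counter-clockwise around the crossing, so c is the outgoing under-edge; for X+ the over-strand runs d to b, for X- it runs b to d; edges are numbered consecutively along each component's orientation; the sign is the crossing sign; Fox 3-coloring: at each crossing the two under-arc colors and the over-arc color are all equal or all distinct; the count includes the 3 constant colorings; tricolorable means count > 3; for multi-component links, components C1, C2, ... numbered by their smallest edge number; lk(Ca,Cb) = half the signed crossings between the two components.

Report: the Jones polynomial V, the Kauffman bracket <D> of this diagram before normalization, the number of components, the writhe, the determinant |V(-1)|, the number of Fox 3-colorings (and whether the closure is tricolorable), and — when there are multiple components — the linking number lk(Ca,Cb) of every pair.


V = -t^-6 + t^-5 - t^-4 + 2t^-3 - t^-2 + t^-1
<D> = -A^-11 + A^-7 - 2A^-3 + A - A^5 + A^9 (w = -5)
1 component over 13 crossings, w = -5
3 Fox colorings among 3^13, |V(-1)| = 7: not tricolorable
why: |V(-1)| = 7: so not tricolorable, since 3 does not divide 7


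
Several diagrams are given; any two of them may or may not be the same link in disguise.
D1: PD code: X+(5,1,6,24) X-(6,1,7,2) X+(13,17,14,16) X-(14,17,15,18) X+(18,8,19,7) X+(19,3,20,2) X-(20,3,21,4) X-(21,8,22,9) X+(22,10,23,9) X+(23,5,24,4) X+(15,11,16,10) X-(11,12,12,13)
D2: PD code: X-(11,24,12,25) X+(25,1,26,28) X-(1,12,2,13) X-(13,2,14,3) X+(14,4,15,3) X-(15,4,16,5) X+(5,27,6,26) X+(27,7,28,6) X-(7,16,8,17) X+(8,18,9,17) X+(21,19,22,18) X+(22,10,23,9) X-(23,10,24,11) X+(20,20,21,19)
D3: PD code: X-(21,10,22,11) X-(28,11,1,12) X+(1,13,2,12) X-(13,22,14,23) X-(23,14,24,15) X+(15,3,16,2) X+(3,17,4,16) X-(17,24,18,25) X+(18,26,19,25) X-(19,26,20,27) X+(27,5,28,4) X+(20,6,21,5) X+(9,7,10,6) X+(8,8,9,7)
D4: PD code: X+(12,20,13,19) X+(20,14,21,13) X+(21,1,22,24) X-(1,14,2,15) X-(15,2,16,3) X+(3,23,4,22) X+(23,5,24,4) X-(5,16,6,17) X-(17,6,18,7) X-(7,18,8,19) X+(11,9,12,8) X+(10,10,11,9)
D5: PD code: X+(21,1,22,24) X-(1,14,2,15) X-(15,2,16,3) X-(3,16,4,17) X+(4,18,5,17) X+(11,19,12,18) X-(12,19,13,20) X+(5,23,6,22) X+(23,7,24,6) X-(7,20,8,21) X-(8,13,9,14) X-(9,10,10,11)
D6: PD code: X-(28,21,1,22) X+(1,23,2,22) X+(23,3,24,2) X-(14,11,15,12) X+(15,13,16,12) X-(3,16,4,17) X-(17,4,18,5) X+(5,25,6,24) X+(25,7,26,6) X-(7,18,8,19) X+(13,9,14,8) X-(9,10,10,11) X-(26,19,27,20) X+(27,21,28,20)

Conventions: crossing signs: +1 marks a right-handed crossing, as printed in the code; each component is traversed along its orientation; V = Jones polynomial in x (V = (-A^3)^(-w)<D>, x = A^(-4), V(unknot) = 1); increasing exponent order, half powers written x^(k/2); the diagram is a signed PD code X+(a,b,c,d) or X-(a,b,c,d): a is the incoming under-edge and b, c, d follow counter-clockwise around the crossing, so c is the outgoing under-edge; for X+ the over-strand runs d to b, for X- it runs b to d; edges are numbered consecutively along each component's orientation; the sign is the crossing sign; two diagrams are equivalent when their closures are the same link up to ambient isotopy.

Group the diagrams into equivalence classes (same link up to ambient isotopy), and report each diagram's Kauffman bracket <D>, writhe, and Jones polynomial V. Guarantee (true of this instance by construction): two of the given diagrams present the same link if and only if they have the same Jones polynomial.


grouping into links: {D1} | {D2, D3, D4, D5, D6}
V(D1) = 1  (w +2, c 12, <D> = A^6)
D2 (bracket -A^-6 + 2A^-2 - 2A^2 + 3A^6 - 2A^10 + 2A^14 - A^18; 14 crossings at w = +2): V = -x^-3 + 2x^-2 - 2x^-1 + 3 - 2x + 2x^2 - x^3
V(D3) = -x^-3 + 2x^-2 - 2x^-1 + 3 - 2x + 2x^2 - x^3  [14 crossings, <D> = -A^-6 + 2A^-2 - 2A^2 + 3A^6 - 2A^10 + 2A^14 - A^18, w = +2]
V(D4) = -x^-3 + 2x^-2 - 2x^-1 + 3 - 2x + 2x^2 - x^3  [12 crossings, <D> = -A^-6 + 2A^-2 - 2A^2 + 3A^6 - 2A^10 + 2A^14 - A^18, w = +2]
V(D5) = -x^-3 + 2x^-2 - 2x^-1 + 3 - 2x + 2x^2 - x^3  (w -2, c 12, <D> = -A^-18 + 2A^-14 - 2A^-10 + 3A^-6 - 2A^-2 + 2A^2 - A^6)
D6 (bracket -A^-12 + 2A^-8 - 2A^-4 + 3 - 2A^4 + 2A^8 - A^12; 14 crossings at w = 0): V = -x^-3 + 2x^-2 - 2x^-1 + 3 - 2x + 2x^2 - x^3
why: comparing 6 Jones polynomials yields 2 groups


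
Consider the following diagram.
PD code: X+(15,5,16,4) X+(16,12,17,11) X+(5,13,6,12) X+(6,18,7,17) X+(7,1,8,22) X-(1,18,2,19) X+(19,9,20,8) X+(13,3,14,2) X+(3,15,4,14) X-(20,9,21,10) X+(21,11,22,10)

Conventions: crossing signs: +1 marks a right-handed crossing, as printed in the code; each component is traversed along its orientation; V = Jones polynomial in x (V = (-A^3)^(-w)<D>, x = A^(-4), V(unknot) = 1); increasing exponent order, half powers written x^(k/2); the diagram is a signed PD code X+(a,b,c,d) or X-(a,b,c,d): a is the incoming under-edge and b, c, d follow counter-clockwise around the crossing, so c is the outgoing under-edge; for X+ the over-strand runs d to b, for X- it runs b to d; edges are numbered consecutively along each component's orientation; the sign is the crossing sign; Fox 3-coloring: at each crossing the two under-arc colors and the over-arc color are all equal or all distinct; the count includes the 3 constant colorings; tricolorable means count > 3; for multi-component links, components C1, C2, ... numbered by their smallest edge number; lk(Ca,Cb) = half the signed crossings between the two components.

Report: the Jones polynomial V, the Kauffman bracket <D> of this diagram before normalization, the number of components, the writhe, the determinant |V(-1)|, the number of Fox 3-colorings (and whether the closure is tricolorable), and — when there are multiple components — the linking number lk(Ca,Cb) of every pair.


Jones polynomial: V(x) = x^2 - x^3 + 2x^4 - 2x^5 + 3x^6 - 2x^7 + x^8 - x^9
<D> = A^-15 - A^-11 + 2A^-7 - 3A^-3 + 2A - 2A^5 + A^9 - A^13; writhe +7
components 1, writhe +7 (11 crossings)
3-colorings: 3 of 3^11, det 13 — not tricolorable
note: V spans 7 powers of x: at least 7 crossings in any diagram


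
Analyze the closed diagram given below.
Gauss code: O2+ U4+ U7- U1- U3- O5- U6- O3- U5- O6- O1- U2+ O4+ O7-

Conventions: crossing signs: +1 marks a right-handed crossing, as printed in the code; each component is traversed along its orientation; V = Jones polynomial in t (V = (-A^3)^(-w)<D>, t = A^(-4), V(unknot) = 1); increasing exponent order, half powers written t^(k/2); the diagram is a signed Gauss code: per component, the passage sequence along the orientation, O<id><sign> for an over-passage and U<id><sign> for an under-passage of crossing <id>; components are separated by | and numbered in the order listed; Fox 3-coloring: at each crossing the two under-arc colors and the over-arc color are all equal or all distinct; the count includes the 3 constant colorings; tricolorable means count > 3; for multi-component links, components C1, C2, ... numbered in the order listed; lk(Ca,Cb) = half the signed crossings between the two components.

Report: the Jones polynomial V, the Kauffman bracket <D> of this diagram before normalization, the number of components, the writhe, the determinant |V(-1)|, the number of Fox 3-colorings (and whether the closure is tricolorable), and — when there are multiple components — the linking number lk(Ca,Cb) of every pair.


V = -t^-4 + t^-3 + t^-1
<D> = -A^-5 - A^3 + A^7 (w = -3)
1 component over 7 crossings, w = -3
9 Fox colorings among 3^7, |V(-1)| = 3: tricolorable
why: V spans 3 powers of t: at least 3 crossings in any diagram


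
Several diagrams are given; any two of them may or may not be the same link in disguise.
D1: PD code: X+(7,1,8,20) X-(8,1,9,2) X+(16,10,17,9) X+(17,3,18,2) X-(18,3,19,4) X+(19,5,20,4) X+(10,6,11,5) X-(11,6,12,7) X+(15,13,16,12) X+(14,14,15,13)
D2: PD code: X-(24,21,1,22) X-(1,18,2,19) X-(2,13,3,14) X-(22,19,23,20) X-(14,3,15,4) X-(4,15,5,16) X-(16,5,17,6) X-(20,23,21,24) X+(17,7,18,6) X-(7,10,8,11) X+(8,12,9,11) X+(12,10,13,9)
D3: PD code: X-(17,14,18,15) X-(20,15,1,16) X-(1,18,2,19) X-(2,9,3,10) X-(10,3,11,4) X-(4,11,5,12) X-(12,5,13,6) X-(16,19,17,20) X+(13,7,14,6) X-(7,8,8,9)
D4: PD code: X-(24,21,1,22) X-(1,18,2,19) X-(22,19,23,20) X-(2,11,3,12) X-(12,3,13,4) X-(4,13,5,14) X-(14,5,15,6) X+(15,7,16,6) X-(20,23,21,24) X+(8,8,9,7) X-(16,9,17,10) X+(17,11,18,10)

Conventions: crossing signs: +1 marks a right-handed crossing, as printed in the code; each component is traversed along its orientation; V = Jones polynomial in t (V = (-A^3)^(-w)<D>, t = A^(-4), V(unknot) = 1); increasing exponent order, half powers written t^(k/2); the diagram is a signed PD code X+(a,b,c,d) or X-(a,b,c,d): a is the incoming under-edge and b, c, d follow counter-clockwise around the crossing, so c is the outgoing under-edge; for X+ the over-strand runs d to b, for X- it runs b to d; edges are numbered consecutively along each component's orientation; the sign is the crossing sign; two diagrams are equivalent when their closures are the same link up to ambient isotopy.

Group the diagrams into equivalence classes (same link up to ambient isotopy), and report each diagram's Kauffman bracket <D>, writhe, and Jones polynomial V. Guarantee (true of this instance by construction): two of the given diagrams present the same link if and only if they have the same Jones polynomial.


equivalence classes: {D1} | {D2, D3, D4}
D1 (bracket A^12; 10 crossings at w = +4): V = 1
V(D2) = t^-8 - 2t^-7 + t^-6 - 2t^-5 + 2t^-4 + t^-2  (w -6, c 12, <D> = A^-10 + 2A^-2 - 2A^2 + A^6 - 2A^10 + A^14)
V(D3) = t^-8 - 2t^-7 + t^-6 - 2t^-5 + 2t^-4 + t^-2  (w -8, c 10, <D> = A^-16 + 2A^-8 - 2A^-4 + 1 - 2A^4 + A^8)
V(D4) = t^-8 - 2t^-7 + t^-6 - 2t^-5 + 2t^-4 + t^-2  [12 crossings, <D> = A^-10 + 2A^-2 - 2A^2 + A^6 - 2A^10 + A^14, w = -6]
key observation: 2 values of V(t) split the 4 diagrams


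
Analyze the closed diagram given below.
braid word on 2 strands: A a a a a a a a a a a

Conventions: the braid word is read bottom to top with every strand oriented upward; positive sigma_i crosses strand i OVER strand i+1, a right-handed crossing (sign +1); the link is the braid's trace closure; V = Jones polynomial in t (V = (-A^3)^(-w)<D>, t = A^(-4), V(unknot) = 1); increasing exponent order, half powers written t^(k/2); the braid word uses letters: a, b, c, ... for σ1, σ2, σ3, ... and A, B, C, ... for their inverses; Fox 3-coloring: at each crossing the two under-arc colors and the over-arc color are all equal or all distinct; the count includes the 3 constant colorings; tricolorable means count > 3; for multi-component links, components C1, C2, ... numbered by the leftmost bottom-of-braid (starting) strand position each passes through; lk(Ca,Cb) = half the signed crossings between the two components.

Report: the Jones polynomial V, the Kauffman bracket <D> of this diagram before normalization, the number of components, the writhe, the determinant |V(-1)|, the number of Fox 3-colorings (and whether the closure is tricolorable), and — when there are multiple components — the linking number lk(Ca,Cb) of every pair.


V = t^4 + t^6 - t^7 + t^8 - t^9 + t^10 - t^11 + t^12 - t^13
<D> = A^-25 - A^-21 + A^-17 - A^-13 + A^-9 - A^-5 + A^-1 - A^3 - A^11 (w = +9)
1 component over 11 crossings, w = +9
9 Fox colorings among 3^11, |V(-1)| = 9: tricolorable
why: a (2,9) torus form — a single generator 9 times


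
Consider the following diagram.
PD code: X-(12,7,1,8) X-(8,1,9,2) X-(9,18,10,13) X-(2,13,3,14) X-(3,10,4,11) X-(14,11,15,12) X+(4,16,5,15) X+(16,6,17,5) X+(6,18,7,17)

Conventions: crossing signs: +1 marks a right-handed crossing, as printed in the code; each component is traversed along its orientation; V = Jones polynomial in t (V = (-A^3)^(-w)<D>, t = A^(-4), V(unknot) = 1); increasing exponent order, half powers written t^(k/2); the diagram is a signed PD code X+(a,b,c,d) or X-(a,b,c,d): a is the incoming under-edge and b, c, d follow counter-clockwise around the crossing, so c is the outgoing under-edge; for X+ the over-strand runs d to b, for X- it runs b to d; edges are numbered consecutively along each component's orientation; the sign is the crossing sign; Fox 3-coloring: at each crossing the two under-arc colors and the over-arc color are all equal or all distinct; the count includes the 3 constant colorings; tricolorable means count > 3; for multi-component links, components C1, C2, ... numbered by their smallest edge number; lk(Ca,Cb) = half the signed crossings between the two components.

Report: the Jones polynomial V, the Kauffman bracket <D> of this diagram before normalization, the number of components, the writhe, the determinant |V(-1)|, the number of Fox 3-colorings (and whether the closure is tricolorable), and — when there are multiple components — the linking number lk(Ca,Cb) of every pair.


Jones polynomial: V(t) = t^(-11/2) - t^(-9/2) + t^(-7/2) - 2t^(-5/2) + t^(-3/2) - 2t^(-1/2)
<D> = 2A^-7 - A^-3 + 2A - A^5 + A^9 - A^13; writhe -3
components 2, writhe -3 (9 crossings)
linking number lk(C1,C2) = 0
3-colorings: 3 of 3^9, det 8 — not tricolorable
note: w = -3 (over 9 crossings) is diagram-only; (-A^3)^(3) removes it from V


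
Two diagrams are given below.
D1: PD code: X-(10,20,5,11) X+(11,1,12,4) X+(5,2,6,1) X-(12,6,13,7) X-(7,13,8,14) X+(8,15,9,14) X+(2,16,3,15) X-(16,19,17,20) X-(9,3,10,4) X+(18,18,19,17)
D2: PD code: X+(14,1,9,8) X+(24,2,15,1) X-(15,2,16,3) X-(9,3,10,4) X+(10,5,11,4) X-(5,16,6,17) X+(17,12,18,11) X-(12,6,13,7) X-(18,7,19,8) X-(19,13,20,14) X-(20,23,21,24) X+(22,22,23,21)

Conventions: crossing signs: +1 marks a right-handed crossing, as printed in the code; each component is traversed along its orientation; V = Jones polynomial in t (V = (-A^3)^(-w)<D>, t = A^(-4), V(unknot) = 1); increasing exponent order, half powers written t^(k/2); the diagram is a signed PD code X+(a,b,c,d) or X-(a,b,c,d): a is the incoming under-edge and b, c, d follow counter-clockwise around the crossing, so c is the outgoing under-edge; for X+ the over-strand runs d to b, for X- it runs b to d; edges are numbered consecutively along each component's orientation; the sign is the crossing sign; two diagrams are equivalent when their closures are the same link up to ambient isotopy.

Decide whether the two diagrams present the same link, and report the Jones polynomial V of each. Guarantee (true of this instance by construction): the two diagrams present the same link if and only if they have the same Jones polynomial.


equivalent: no
D1 (bracket A^-8 + 2 + A^8; 10 crossings at w = 0): V = t^-2 + 2 + t^2
D2 (bracket A^-6 + A^-2 + A^2 + A^6; 12 crossings at w = -2): V = t^-3 + t^-2 + t^-1 + 1
key observation: V(t) takes 2 values over 2 diagrams, fixing the grouping


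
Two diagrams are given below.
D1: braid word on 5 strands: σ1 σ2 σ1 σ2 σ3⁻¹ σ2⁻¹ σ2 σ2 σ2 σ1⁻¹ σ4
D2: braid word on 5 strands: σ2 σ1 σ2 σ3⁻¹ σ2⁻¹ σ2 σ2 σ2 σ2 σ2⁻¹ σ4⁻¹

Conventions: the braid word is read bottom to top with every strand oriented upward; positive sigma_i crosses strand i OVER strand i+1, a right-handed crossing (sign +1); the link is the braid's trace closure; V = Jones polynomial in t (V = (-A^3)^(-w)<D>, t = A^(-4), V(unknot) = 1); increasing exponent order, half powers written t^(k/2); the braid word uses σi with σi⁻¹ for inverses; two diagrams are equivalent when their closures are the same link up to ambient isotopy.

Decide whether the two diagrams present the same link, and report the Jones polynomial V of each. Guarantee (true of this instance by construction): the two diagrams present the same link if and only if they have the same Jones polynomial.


equivalent: yes
V(D1) = -t^(3/2) - t^(7/2) + t^(9/2) - t^(11/2)  (w +5, c 11, <D> = A^-7 - A^-3 + A + A^9)
D2 (bracket A^-13 - A^-9 + A^-5 + A^3; 11 crossings at w = +3): V = -t^(3/2) - t^(7/2) + t^(9/2) - t^(11/2)
why: from 11 to 11 crossings by R-moves: one link, two diagrams


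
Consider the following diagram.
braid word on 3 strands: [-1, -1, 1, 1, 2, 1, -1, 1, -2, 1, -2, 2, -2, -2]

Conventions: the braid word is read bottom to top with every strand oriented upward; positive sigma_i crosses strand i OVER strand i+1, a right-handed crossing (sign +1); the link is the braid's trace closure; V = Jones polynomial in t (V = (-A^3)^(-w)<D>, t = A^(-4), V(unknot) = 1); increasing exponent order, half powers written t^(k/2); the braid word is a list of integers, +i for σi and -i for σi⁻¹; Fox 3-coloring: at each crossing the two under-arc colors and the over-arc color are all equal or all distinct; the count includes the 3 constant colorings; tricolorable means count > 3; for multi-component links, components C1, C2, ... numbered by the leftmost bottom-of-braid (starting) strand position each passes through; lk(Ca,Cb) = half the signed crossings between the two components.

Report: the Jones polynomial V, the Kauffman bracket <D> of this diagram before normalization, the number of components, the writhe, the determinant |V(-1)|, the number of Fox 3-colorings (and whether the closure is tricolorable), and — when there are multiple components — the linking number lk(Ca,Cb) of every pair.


V = t^-2 - t^-1 + 1 - t + t^2
<D> = A^-8 - A^-4 + 1 - A^4 + A^8 (w = 0)
1 component over 14 crossings, w = 0
3 Fox colorings among 3^14, |V(-1)| = 5: not tricolorable
why: inverse pairs cancel, leaving σ2 σ1 σ2⁻¹ σ1 σ2⁻¹ σ2⁻¹


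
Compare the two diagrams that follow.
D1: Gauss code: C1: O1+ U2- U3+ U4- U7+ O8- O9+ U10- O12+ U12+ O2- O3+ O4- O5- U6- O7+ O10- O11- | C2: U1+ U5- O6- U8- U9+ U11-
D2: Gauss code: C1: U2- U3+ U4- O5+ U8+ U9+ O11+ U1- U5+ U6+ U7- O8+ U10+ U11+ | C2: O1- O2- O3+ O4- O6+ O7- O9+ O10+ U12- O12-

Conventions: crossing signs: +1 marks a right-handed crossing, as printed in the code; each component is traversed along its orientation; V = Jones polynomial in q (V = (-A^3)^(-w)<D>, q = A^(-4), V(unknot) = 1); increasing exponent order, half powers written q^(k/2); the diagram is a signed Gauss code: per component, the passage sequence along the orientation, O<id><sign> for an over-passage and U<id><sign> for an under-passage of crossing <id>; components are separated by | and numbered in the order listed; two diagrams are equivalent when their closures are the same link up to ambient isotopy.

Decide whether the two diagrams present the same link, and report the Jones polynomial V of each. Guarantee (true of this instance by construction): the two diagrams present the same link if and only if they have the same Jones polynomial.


same link: no
V(D1) = -q^(-5/2) - q^(-1/2)  [12 crossings, <D> = -A^-4 - A^4, w = -2]
D2 (bracket A^-12 - A^-4 - 1 - A^4; 12 crossings at w = +2): V = -q^(1/2) - q^(3/2) - q^(5/2) + q^(9/2)
note: 2 values of V(q) split the 2 diagrams


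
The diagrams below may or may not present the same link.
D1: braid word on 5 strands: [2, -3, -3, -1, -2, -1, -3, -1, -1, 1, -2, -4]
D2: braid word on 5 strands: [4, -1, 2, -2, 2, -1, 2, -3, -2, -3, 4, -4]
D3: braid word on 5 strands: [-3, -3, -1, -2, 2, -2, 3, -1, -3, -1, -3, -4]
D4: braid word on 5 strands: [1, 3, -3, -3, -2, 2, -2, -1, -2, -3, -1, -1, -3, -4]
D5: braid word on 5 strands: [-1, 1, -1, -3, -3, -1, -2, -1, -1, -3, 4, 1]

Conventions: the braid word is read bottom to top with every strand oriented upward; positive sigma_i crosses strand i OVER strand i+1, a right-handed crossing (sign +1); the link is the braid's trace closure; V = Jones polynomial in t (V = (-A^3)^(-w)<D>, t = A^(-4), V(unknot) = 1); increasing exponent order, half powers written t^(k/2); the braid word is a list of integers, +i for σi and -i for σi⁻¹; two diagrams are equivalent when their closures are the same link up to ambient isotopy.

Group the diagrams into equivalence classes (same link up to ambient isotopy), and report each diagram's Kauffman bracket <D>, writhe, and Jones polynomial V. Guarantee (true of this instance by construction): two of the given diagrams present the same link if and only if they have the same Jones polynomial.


equivalence classes: {D1, D3, D4, D5} | {D2}
D1 (bracket A^-16 + 2A^-8 - 2A^-4 + 1 - 2A^4 + A^8; 12 crossings at w = -8): V = t^-8 - 2t^-7 + t^-6 - 2t^-5 + 2t^-4 + t^-2
D2 (bracket A^-6; 12 crossings at w = -2): V = 1
V(D3) = t^-8 - 2t^-7 + t^-6 - 2t^-5 + 2t^-4 + t^-2  (w -8, c 12, <D> = A^-16 + 2A^-8 - 2A^-4 + 1 - 2A^4 + A^8)
D4 (bracket A^-16 + 2A^-8 - 2A^-4 + 1 - 2A^4 + A^8; 14 crossings at w = -8): V = t^-8 - 2t^-7 + t^-6 - 2t^-5 + 2t^-4 + t^-2
D5 (bracket A^-10 + 2A^-2 - 2A^2 + A^6 - 2A^10 + A^14; 12 crossings at w = -6): V = t^-8 - 2t^-7 + t^-6 - 2t^-5 + 2t^-4 + t^-2
key observation: comparing 5 Jones polynomials yields 2 groups


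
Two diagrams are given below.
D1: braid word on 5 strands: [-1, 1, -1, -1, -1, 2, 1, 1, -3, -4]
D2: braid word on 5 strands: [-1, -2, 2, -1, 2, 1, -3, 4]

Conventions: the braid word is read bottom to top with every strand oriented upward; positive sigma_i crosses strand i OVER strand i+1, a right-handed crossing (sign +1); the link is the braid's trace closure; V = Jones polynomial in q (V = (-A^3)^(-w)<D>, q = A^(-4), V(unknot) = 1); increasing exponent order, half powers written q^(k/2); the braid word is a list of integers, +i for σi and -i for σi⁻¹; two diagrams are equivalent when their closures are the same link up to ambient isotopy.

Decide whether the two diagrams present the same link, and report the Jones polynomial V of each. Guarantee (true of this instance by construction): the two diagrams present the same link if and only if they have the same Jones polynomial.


same link: yes
V(D1) = 1  [10 crossings, <D> = A^-6, w = -2]
D2 (bracket 1; 8 crossings at w = 0): V = 1
note: all 2 diagrams share one V(q), hence one class


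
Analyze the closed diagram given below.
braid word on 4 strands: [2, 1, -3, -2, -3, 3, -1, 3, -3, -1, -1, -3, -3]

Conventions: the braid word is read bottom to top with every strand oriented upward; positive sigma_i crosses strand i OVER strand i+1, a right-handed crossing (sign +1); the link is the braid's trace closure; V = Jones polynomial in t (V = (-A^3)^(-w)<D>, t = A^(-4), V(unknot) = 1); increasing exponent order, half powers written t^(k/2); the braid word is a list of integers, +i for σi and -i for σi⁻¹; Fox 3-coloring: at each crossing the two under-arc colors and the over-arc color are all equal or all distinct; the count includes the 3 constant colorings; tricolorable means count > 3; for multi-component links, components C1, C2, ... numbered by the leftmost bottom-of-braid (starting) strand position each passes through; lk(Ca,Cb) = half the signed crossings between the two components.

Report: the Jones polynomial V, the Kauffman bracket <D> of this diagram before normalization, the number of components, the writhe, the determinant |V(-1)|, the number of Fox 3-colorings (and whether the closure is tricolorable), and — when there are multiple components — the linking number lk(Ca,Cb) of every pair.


V(t) = -t^-7 + t^-6 - t^-5 + t^-4 + t^-2
bracket: -A^-7 - A + A^5 - A^9 + A^13, w = -5
1 component, writhe -5, over 13 crossings
det 5, colorings 3 of 3^13 — not tricolorable
observation: w = -5 shifts under R1 moves; the (-A^3)^(5) factor cancels that in V


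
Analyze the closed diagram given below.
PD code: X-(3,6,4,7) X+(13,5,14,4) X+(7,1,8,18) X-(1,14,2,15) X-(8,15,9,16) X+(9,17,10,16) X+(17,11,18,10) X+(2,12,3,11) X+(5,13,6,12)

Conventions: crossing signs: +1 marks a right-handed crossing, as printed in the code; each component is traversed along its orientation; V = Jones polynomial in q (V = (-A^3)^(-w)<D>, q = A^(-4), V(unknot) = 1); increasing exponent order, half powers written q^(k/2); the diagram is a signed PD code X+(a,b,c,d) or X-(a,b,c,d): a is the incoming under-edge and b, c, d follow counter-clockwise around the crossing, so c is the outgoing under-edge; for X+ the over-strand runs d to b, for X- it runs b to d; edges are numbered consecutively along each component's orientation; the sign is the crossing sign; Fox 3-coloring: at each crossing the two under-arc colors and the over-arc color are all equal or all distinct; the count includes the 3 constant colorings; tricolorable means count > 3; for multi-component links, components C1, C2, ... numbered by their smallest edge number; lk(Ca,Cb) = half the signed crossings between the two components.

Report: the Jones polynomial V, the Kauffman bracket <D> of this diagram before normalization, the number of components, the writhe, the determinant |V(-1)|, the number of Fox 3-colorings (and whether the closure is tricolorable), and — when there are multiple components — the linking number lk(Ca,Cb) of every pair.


V(q) = q + q^3 - q^4
bracket: A^-7 - A^-3 - A^5, w = +3
1 component, writhe +3, over 9 crossings
det 3, colorings 9 of 3^9 — tricolorable
observation: V spans 3 powers of q: at least 3 crossings in any diagram


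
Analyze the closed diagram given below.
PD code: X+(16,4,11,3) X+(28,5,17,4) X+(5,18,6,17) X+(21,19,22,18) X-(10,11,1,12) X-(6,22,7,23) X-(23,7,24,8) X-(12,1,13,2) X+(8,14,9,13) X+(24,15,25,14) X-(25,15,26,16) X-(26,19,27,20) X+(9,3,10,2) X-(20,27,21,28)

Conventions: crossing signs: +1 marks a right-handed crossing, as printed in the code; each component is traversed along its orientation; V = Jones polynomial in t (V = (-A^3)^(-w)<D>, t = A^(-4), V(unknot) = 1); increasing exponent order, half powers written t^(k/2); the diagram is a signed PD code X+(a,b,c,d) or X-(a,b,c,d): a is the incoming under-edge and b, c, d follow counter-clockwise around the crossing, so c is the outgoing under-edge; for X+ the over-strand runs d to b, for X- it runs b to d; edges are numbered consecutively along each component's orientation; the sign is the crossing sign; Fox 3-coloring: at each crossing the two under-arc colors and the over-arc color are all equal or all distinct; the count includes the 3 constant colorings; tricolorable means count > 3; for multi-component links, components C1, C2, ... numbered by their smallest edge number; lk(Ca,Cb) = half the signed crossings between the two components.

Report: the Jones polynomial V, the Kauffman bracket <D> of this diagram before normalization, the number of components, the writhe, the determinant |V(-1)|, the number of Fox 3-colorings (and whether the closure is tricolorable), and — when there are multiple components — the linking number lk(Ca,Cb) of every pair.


Jones polynomial: V(t) = -t^-4 + t^-3 + t^-2 + t^-1 + 1 + t^2
<D> = A^-8 + 1 + A^4 + A^8 + A^12 - A^16; writhe 0
components 3, writhe 0 (14 crossings)
linking number lk(C1,C2) = 0
lk(C1,C3): 0
lk(C2,C3) = 0
3-colorings: 9 of 3^14, det 0 — tricolorable
note: span 6 respects span(V) <= c + mu - 1 = 16 for this 3-component diagram


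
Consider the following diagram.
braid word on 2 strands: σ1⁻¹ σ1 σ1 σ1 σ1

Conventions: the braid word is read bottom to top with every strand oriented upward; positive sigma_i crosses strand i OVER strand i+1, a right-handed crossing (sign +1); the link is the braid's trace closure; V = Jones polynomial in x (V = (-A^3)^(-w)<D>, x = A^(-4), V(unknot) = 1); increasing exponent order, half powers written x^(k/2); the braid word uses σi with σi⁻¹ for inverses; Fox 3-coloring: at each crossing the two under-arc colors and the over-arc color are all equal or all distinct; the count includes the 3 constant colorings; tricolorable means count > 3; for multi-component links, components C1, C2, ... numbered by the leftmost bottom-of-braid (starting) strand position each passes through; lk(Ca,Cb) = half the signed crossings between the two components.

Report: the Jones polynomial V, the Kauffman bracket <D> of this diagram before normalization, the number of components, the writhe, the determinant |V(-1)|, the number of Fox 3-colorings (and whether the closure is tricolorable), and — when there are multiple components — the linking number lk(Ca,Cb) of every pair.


V(x) = x + x^3 - x^4
bracket: A^-7 - A^-3 - A^5, w = +3
1 component, writhe +3, over 5 crossings
det 3, colorings 9 of 3^5 — tricolorable
observation: det 3 = |V(-1)|; divisible by 3, so tricolorable


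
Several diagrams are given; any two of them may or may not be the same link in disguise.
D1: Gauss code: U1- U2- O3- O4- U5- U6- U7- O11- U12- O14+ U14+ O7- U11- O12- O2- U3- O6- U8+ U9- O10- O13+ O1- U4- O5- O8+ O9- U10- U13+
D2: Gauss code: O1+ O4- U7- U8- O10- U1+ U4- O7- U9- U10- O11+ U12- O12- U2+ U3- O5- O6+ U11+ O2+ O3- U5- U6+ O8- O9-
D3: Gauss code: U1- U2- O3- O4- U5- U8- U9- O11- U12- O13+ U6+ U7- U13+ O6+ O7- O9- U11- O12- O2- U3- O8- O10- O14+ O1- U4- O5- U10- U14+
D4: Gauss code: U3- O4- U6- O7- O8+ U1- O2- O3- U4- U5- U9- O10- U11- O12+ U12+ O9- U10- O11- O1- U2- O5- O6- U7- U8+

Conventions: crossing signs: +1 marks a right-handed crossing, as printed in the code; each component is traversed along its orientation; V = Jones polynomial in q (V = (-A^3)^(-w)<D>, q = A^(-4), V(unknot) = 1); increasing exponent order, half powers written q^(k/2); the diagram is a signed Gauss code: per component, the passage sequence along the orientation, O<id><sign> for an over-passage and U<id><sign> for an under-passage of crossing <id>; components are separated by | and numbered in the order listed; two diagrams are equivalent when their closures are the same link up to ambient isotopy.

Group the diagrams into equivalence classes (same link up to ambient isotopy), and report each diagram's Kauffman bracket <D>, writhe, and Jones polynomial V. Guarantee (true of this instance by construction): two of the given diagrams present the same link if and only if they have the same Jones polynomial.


grouping into links: {D1, D3, D4} | {D2}
V(D1) = q^-11 - 2q^-10 + 2q^-9 - 3q^-8 + 2q^-7 - 2q^-6 + 2q^-5 + q^-3  (w -8, c 14, <D> = A^-12 + 2A^-4 - 2 + 2A^4 - 3A^8 + 2A^12 - 2A^16 + A^20)
D2 (bracket A^-8 + 1 - A^4; 12 crossings at w = -4): V = -q^-4 + q^-3 + q^-1
V(D3) = q^-11 - 2q^-10 + 2q^-9 - 3q^-8 + 2q^-7 - 2q^-6 + 2q^-5 + q^-3  (w -8, c 14, <D> = A^-12 + 2A^-4 - 2 + 2A^4 - 3A^8 + 2A^12 - 2A^16 + A^20)
V(D4) = q^-11 - 2q^-10 + 2q^-9 - 3q^-8 + 2q^-7 - 2q^-6 + 2q^-5 + q^-3  [12 crossings, <D> = A^-12 + 2A^-4 - 2 + 2A^4 - 3A^8 + 2A^12 - 2A^16 + A^20, w = -8]
why: 2 values of V(q) split the 4 diagrams


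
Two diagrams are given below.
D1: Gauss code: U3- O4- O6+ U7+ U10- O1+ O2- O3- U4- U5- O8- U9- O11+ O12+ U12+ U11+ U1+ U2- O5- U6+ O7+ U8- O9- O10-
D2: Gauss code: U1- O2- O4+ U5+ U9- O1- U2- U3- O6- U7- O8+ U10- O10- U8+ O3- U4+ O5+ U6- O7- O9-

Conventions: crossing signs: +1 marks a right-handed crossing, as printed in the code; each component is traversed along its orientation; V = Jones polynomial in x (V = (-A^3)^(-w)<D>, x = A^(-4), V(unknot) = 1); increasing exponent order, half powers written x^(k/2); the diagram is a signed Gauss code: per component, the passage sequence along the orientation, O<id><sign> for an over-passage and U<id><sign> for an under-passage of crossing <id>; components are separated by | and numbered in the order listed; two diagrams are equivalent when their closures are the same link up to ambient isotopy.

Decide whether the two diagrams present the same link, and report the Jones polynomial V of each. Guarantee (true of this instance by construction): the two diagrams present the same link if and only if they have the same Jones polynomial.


equivalent: yes
V(D1) = x^-7 - 2x^-6 + 2x^-5 - 3x^-4 + 3x^-3 - 2x^-2 + 2x^-1  (w -2, c 12, <D> = 2A^-2 - 2A^2 + 3A^6 - 3A^10 + 2A^14 - 2A^18 + A^22)
D2 (bracket 2A^-8 - 2A^-4 + 3 - 3A^4 + 2A^8 - 2A^12 + A^16; 10 crossings at w = -4): V = x^-7 - 2x^-6 + 2x^-5 - 3x^-4 + 3x^-3 - 2x^-2 + 2x^-1
why: Reidemeister moves carry D1 (12 crossings) to D2 (10)
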